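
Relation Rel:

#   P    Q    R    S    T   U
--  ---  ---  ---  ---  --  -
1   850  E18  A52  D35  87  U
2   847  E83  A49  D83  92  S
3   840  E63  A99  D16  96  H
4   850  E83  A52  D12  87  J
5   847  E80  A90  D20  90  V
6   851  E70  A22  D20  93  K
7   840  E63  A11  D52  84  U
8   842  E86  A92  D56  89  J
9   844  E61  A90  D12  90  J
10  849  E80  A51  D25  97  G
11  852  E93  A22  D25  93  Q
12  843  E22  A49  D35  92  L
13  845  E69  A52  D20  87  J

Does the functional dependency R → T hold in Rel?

Yes

R=A52: rows 1, 4, 13 → T = 87, 87, 87 ✓
R=A49: rows 2, 12 → T = 92, 92 ✓
R=A99: row 3 → T = 96 ✓
R=A90: rows 5, 9 → T = 90, 90 ✓
R=A22: rows 6, 11 → T = 93, 93 ✓
R=A11: row 7 → T = 84 ✓
R=A92: row 8 → T = 89 ✓
R=A51: row 10 → T = 97 ✓
Every R value is associated with a single T value, so R → T holds.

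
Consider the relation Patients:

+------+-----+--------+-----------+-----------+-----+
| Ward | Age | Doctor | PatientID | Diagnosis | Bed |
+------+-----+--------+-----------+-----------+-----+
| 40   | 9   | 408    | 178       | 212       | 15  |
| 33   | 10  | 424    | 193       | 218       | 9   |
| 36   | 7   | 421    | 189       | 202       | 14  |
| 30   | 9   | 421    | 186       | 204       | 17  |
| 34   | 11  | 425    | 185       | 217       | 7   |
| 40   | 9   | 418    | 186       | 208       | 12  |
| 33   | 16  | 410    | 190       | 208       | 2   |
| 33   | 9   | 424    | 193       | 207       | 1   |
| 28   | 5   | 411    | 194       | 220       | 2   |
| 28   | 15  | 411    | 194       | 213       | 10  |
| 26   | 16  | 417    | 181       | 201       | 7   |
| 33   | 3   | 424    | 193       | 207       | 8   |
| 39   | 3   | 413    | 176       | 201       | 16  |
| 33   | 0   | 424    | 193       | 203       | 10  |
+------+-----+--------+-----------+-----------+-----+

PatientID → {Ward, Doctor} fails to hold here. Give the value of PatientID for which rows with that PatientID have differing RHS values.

186

PatientID=178: 1 row → {Ward,Doctor} = (40, 408) ✓
PatientID=193: 4 rows → {Ward,Doctor} = (33, 424), (33, 424), (33, 424), (33, 424) ✓
PatientID=189: 1 row → {Ward,Doctor} = (36, 421) ✓
PatientID=186: 2 rows → {Ward,Doctor} takes values {(30, 421), (40, 418)} — violation
PatientID=185: 1 row → {Ward,Doctor} = (34, 425) ✓
PatientID=190: 1 row → {Ward,Doctor} = (33, 410) ✓
PatientID=194: 2 rows → {Ward,Doctor} = (28, 411), (28, 411) ✓
PatientID=181: 1 row → {Ward,Doctor} = (26, 417) ✓
PatientID=176: 1 row → {Ward,Doctor} = (39, 413) ✓
The only PatientID value with inconsistent RHS is PatientID=186.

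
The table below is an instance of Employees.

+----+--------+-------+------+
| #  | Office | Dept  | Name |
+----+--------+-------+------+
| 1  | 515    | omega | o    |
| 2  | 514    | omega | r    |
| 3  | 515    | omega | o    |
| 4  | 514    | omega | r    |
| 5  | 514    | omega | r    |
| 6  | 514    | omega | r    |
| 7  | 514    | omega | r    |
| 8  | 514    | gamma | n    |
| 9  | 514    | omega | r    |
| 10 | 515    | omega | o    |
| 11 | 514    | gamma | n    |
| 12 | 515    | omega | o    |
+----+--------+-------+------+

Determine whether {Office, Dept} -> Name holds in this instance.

(Office=515, Dept=omega): rows 1, 3, 10, 12 → Name = o, o, o, o ✓
(Office=514, Dept=omega): rows 2, 4, 5, 6, 7, 9 → Name = r, r, r, r, r, r ✓
(Office=514, Dept=gamma): rows 8, 11 → Name = n, n ✓
Every {Office, Dept} value is associated with a single Name value, so {Office, Dept} -> Name holds.

Yes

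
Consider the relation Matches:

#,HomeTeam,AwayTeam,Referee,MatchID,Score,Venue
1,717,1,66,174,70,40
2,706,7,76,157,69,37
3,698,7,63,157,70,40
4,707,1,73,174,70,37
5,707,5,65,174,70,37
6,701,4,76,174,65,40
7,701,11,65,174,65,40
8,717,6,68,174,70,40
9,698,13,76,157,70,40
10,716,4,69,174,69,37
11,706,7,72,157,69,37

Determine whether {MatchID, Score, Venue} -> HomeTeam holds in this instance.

Yes

(MatchID=174, Score=70, Venue=40): rows 1, 8 → HomeTeam = 717, 717 ✓
(MatchID=157, Score=69, Venue=37): rows 2, 11 → HomeTeam = 706, 706 ✓
(MatchID=157, Score=70, Venue=40): rows 3, 9 → HomeTeam = 698, 698 ✓
(MatchID=174, Score=70, Venue=37): rows 4, 5 → HomeTeam = 707, 707 ✓
(MatchID=174, Score=65, Venue=40): rows 6, 7 → HomeTeam = 701, 701 ✓
(MatchID=174, Score=69, Venue=37): row 10 → HomeTeam = 716 ✓
Every {MatchID, Score, Venue} value is associated with a single HomeTeam value, so {MatchID, Score, Venue} -> HomeTeam holds.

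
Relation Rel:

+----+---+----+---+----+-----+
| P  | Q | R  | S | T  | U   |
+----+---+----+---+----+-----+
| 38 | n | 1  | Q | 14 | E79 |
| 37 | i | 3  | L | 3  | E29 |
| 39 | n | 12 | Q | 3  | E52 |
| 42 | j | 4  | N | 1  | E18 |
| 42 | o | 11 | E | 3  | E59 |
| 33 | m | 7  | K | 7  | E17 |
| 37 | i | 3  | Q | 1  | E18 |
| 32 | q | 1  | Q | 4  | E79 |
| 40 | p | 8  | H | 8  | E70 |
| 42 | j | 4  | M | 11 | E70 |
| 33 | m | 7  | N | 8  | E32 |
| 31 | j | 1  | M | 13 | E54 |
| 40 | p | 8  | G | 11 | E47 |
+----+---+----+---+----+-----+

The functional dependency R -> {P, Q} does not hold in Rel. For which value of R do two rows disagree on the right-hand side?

R=1: 3 rows → {P,Q} takes values {(38, n), (32, q), (31, j)} — violation
R=3: 2 rows → {P,Q} = (37, i), (37, i) ✓
R=12: 1 row → {P,Q} = (39, n) ✓
R=4: 2 rows → {P,Q} = (42, j), (42, j) ✓
R=11: 1 row → {P,Q} = (42, o) ✓
R=7: 2 rows → {P,Q} = (33, m), (33, m) ✓
R=8: 2 rows → {P,Q} = (40, p), (40, p) ✓
The only R value with inconsistent RHS is R=1.

1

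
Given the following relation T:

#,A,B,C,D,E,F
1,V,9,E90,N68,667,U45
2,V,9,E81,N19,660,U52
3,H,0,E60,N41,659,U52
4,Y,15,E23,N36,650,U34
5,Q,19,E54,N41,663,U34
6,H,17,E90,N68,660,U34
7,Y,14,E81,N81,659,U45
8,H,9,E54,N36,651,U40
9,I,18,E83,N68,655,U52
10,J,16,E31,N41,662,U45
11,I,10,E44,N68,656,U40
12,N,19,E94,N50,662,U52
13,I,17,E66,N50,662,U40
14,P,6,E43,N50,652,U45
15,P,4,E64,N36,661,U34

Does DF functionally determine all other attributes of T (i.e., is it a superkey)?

Rows 4 and 15 have the same DF value (D=N36, F=U34) but are distinct tuples, so DF does not determine every attribute — not a superkey.

No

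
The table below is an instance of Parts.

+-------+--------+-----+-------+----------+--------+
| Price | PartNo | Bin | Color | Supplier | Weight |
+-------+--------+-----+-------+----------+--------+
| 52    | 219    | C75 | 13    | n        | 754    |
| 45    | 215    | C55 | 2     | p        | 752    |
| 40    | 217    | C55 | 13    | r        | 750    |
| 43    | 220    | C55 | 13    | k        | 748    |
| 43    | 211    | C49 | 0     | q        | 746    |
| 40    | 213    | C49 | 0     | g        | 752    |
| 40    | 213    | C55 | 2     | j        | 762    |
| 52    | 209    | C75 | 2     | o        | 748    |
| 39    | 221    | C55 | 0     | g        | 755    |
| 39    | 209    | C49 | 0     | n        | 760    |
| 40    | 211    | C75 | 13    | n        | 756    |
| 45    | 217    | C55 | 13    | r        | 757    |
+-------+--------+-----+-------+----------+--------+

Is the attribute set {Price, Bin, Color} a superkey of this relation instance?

All 12 rows have distinct {Price, Bin, Color} values, so {Price, Bin, Color} → (all attributes) holds and {Price, Bin, Color} is a superkey.

Yes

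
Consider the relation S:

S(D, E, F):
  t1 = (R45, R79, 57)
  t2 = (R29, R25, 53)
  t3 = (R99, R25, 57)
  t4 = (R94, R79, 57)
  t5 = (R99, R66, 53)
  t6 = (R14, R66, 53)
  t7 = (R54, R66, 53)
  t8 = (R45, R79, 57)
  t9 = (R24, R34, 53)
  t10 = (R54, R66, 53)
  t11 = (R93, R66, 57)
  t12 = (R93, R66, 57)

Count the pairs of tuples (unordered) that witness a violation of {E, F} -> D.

7

(E=R79, F=57): violating pairs (1,4), (4,8) — 2 pairs.
(E=R66, F=53): violating pairs (5,6), (5,7), (5,10), (6,7), (6,10) — 5 pairs.
(E=R66, F=57): all 2 rows agree on D — 0 pairs.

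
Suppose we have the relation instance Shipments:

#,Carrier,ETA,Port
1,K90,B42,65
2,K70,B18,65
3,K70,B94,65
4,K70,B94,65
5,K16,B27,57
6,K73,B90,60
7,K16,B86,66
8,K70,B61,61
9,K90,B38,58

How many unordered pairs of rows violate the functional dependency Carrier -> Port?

Carrier=K90: violating pairs (1,9) — 1 pair.
Carrier=K70: violating pairs (2,8), (3,8), (4,8) — 3 pairs.
Carrier=K16: violating pairs (5,7) — 1 pair.

5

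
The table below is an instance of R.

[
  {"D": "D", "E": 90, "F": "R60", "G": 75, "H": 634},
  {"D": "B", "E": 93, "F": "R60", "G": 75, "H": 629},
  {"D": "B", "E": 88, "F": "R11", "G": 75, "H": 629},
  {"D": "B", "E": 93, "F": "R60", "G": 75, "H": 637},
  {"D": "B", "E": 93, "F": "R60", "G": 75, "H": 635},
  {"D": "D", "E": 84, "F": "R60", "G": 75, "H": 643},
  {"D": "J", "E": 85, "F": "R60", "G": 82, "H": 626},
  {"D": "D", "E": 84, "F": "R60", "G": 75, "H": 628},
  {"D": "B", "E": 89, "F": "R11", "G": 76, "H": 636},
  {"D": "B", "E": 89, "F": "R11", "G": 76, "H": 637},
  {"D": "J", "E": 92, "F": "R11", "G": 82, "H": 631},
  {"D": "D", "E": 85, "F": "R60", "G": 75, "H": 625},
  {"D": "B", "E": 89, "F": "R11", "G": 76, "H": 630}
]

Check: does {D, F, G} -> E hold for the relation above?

(D=D, F=R60, G=75): 4 rows → E takes values {90, 84, 85} — violation
(D=B, F=R60, G=75): 3 rows → E = 93, 93, 93 ✓
(D=B, F=R11, G=75): 1 row → E = 88 ✓
(D=J, F=R60, G=82): 1 row → E = 85 ✓
(D=B, F=R11, G=76): 3 rows → E = 89, 89, 89 ✓
(D=J, F=R11, G=82): 1 row → E = 92 ✓
Two rows agree on {D, F, G} but differ on E, so {D, F, G} -> E does not hold.

No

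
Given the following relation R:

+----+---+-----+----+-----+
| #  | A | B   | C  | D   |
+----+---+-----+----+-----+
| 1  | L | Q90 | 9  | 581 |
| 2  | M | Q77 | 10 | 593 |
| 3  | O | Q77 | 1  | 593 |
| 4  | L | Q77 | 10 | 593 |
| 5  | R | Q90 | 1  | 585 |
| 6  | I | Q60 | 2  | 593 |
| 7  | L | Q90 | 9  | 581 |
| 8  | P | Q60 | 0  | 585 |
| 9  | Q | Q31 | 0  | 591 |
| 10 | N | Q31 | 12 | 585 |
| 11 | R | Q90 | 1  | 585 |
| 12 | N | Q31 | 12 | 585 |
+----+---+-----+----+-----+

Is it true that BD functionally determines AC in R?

No

(B=Q90, D=581): rows 1, 7 → {A,C} = (L, 9), (L, 9) ✓
(B=Q77, D=593): rows 2, 3, 4 → {A,C} takes values {(M, 10), (O, 1), (L, 10)} — violation
(B=Q90, D=585): rows 5, 11 → {A,C} = (R, 1), (R, 1) ✓
(B=Q60, D=593): row 6 → {A,C} = (I, 2) ✓
(B=Q60, D=585): row 8 → {A,C} = (P, 0) ✓
(B=Q31, D=591): row 9 → {A,C} = (Q, 0) ✓
(B=Q31, D=585): rows 10, 12 → {A,C} = (N, 12), (N, 12) ✓
Two rows agree on BD but differ on AC, so BD → AC does not hold.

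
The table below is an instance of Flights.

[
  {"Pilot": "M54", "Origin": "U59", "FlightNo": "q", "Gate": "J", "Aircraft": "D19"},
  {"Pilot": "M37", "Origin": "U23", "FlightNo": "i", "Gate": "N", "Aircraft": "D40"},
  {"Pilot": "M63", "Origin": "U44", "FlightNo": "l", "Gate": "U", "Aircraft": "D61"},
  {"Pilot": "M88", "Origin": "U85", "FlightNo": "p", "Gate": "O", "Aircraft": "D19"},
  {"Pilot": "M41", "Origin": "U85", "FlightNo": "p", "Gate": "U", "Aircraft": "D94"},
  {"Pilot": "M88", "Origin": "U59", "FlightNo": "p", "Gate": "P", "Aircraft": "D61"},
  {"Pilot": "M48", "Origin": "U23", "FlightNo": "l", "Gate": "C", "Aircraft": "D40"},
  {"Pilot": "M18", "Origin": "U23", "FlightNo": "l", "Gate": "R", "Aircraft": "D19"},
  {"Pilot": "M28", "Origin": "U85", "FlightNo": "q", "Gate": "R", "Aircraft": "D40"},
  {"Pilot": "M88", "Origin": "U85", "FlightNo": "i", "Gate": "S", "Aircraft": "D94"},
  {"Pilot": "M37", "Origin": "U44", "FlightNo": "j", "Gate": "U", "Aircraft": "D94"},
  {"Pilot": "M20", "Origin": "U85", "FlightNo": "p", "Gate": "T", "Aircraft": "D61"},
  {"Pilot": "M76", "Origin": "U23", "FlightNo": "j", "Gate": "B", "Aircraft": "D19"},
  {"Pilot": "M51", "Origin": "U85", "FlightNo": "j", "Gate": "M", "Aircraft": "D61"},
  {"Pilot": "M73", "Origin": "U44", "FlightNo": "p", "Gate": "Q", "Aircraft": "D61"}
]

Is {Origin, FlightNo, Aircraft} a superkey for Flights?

All 15 rows have distinct {Origin, FlightNo, Aircraft} values, so {Origin, FlightNo, Aircraft} → (all attributes) holds and {Origin, FlightNo, Aircraft} is a superkey.

Yes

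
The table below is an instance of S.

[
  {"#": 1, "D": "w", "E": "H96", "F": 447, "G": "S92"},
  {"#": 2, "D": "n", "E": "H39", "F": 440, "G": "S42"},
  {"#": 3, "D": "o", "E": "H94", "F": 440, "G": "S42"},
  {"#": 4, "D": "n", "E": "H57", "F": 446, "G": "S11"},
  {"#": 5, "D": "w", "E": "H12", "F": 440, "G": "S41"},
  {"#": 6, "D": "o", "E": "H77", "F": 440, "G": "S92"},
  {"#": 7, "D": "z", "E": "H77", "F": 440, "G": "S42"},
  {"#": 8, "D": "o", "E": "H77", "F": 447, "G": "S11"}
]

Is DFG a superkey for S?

All 8 rows have distinct DFG values, so DFG → (all attributes) holds and DFG is a superkey.

Yes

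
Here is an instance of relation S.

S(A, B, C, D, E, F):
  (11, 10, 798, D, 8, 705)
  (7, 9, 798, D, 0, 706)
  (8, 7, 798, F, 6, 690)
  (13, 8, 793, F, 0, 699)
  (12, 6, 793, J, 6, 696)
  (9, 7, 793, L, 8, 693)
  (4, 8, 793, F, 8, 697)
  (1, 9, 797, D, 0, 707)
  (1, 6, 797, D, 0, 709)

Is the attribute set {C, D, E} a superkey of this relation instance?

Two distinct rows share (C=797, D=D, E=0), so {C, D, E} does not determine every attribute — not a superkey.

No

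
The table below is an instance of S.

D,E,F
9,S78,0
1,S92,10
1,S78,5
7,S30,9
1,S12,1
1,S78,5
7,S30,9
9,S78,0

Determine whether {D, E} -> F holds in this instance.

Yes

(D=9, E=S78): 2 rows → F = 0, 0 ✓
(D=1, E=S92): 1 row → F = 10 ✓
(D=1, E=S78): 2 rows → F = 5, 5 ✓
(D=7, E=S30): 2 rows → F = 9, 9 ✓
(D=1, E=S12): 1 row → F = 1 ✓
Every {D, E} value is associated with a single F value, so {D, E} -> F holds.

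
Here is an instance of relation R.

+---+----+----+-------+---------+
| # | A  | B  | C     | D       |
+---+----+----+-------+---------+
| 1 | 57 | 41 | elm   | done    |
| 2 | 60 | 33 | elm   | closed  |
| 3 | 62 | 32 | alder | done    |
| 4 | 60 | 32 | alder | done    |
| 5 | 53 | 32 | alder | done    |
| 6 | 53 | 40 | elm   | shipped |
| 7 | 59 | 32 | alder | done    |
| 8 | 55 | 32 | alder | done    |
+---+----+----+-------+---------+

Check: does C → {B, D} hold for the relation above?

C=elm: rows 1, 2, 6 → {B,D} takes values {(41, done), (33, closed), (40, shipped)} — violation
C=alder: rows 3, 4, 5, 7, 8 → {B,D} = (32, done), (32, done), (32, done), (32, done), (32, done) ✓
Two rows agree on C but differ on {B, D}, so C → {B, D} does not hold.

No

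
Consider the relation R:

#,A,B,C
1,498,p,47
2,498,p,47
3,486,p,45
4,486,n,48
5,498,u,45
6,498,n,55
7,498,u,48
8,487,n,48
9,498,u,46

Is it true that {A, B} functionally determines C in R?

(A=498, B=p): rows 1, 2 → C = 47, 47 ✓
(A=486, B=p): row 3 → C = 45 ✓
(A=486, B=n): row 4 → C = 48 ✓
(A=498, B=u): rows 5, 7, 9 → C takes values {45, 48, 46} — violation
(A=498, B=n): row 6 → C = 55 ✓
(A=487, B=n): row 8 → C = 48 ✓
Two rows agree on {A, B} but differ on C, so {A, B} → C does not hold.

No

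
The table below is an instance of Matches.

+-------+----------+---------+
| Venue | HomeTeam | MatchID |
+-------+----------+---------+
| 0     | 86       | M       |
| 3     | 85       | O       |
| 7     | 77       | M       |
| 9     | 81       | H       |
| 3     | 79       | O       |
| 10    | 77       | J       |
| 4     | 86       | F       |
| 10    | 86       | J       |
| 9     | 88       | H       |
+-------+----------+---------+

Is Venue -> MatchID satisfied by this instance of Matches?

Yes

Venue=0: 1 row → MatchID = M ✓
Venue=3: 2 rows → MatchID = O, O ✓
Venue=7: 1 row → MatchID = M ✓
Venue=9: 2 rows → MatchID = H, H ✓
Venue=10: 2 rows → MatchID = J, J ✓
Venue=4: 1 row → MatchID = F ✓
Every Venue value is associated with a single MatchID value, so Venue -> MatchID holds.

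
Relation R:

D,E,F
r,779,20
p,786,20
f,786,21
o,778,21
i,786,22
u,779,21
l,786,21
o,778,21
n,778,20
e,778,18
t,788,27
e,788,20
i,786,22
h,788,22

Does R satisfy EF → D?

No

(E=779, F=20): 1 row → D = r ✓
(E=786, F=20): 1 row → D = p ✓
(E=786, F=21): 2 rows → D takes values {f, l} — violation
(E=778, F=21): 2 rows → D = o, o ✓
(E=786, F=22): 2 rows → D = i, i ✓
(E=779, F=21): 1 row → D = u ✓
(E=778, F=20): 1 row → D = n ✓
(E=778, F=18): 1 row → D = e ✓
(E=788, F=27): 1 row → D = t ✓
(E=788, F=20): 1 row → D = e ✓
(E=788, F=22): 1 row → D = h ✓
Two rows agree on EF but differ on D, so EF → D does not hold.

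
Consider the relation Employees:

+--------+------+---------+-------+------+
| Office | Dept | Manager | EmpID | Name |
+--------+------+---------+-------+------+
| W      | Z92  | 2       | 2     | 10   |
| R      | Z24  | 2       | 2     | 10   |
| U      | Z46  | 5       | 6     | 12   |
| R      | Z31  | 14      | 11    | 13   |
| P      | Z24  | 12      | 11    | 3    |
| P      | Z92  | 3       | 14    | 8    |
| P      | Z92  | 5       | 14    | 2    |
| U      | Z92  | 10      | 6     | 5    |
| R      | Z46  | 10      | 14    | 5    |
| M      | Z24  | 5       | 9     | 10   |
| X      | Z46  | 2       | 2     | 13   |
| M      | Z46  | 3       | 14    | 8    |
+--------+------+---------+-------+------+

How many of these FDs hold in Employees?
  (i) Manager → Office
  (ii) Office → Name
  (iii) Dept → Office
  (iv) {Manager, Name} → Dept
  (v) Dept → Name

0

(i) Manager → Office: Manager=2: 3 rows → Office takes values {W, R, X} — violation; Manager=5: 3 rows → Office takes values {U, P, M} — violation; Manager=3: 2 rows → Office takes values {P, M} — violation; Manager=10: 2 rows → Office takes values {U, R} — violation — fails.
(ii) Office → Name: Office=R: 3 rows → Name takes values {10, 13, 5} — violation; Office=U: 2 rows → Name takes values {12, 5} — violation; Office=P: 3 rows → Name takes values {3, 8, 2} — violation; Office=M: 2 rows → Name takes values {10, 8} — violation — fails.
(iii) Dept → Office: Dept=Z92: 4 rows → Office takes values {W, P, U} — violation; Dept=Z24: 3 rows → Office takes values {R, P, M} — violation; Dept=Z46: 4 rows → Office takes values {U, R, X, M} — violation — fails.
(iv) {Manager, Name} → Dept: (Manager=2, Name=10): 2 rows → Dept takes values {Z92, Z24} — violation; (Manager=3, Name=8): 2 rows → Dept takes values {Z92, Z46} — violation; (Manager=10, Name=5): 2 rows → Dept takes values {Z92, Z46} — violation — fails.
(v) Dept → Name: Dept=Z92: 4 rows → Name takes values {10, 8, 2, 5} — violation; Dept=Z24: 3 rows → Name takes values {10, 3} — violation; Dept=Z46: 4 rows → Name takes values {12, 5, 13, 8} — violation — fails.
None of the 5 dependencies hold.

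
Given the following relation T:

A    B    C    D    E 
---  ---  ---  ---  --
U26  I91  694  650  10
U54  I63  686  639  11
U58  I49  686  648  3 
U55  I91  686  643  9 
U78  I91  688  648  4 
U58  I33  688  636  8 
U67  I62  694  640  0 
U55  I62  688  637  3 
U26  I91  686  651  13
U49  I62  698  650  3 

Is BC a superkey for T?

Two distinct rows share (B=I91, C=686), so BC does not determine every attribute — not a superkey.

No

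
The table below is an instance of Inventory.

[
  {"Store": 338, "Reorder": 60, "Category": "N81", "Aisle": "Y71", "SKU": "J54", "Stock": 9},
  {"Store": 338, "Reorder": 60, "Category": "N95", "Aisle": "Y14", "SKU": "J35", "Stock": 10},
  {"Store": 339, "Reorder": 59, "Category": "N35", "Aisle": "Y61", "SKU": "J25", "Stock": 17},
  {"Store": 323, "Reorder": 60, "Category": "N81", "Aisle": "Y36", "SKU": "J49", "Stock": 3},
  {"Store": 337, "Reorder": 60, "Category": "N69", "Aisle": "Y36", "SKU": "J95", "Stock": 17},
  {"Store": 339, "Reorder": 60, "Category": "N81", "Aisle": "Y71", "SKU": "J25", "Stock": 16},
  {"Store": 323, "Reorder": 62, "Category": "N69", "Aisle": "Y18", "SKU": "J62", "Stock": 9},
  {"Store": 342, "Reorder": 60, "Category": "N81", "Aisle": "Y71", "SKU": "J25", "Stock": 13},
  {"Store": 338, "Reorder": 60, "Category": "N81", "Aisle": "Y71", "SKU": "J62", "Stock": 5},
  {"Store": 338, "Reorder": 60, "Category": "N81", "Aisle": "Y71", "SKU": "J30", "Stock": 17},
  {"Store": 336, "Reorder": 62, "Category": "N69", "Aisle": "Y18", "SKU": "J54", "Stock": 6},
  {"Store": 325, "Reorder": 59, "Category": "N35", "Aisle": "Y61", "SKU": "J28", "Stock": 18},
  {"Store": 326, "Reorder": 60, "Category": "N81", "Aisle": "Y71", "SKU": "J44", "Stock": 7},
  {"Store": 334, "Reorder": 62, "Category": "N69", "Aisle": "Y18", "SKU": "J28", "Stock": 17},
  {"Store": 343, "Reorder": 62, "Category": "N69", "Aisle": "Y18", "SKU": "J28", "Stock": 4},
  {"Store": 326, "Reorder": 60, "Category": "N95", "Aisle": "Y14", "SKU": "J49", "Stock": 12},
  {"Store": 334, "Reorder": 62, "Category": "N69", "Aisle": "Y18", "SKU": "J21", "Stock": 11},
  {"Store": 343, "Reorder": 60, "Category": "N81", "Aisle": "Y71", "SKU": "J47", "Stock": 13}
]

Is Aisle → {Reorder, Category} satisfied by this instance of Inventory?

Aisle=Y71: 7 rows → {Reorder,Category} = (60, N81), (60, N81), (60, N81), (60, N81), (60, N81), (60, N81), (60, N81) ✓
Aisle=Y14: 2 rows → {Reorder,Category} = (60, N95), (60, N95) ✓
Aisle=Y61: 2 rows → {Reorder,Category} = (59, N35), (59, N35) ✓
Aisle=Y36: 2 rows → {Reorder,Category} takes values {(60, N81), (60, N69)} — violation
Aisle=Y18: 5 rows → {Reorder,Category} = (62, N69), (62, N69), (62, N69), (62, N69), (62, N69) ✓
Two rows agree on Aisle but differ on {Reorder, Category}, so Aisle → {Reorder, Category} does not hold.

No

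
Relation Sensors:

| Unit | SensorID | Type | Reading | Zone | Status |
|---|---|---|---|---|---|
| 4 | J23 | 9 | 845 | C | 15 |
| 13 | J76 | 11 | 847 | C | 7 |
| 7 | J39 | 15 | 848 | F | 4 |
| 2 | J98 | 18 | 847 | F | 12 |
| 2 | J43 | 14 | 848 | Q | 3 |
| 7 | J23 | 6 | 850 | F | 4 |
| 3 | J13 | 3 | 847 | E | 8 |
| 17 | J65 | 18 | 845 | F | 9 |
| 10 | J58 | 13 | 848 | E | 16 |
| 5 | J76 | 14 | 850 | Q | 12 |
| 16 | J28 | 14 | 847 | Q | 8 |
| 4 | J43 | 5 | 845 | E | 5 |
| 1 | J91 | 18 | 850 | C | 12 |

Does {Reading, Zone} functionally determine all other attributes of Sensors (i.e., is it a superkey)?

Yes

All 13 rows have distinct {Reading, Zone} values, so {Reading, Zone} → (all attributes) holds and {Reading, Zone} is a superkey.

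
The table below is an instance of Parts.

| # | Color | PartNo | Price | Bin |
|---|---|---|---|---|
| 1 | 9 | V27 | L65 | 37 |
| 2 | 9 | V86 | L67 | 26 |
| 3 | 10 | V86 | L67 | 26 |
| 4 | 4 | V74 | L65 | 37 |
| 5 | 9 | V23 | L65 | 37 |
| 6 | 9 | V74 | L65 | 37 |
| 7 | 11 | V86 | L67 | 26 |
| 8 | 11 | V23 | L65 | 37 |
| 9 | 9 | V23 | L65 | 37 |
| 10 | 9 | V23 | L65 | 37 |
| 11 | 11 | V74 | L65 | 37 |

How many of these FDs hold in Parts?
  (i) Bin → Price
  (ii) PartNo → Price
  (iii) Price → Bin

(i) Bin → Price: every LHS value maps to a single RHS value — holds.
(ii) PartNo → Price: every LHS value maps to a single RHS value — holds.
(iii) Price → Bin: every LHS value maps to a single RHS value — holds.
3 of the 3 dependencies hold.

3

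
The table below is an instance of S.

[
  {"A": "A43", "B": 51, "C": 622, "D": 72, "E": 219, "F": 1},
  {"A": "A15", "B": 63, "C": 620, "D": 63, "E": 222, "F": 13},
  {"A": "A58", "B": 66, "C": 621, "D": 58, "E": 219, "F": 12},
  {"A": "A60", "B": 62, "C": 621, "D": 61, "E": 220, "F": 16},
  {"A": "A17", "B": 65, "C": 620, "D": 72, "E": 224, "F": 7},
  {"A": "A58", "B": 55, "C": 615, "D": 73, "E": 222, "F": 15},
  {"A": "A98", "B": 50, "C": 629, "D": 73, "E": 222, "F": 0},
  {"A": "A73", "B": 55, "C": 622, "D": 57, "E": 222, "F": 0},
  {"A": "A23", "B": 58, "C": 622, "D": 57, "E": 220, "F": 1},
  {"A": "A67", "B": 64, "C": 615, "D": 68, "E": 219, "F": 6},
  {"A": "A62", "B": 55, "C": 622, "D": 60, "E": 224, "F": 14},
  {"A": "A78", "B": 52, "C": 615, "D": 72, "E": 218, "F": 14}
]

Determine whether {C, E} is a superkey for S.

Yes

All 12 rows have distinct {C, E} values, so {C, E} → (all attributes) holds and {C, E} is a superkey.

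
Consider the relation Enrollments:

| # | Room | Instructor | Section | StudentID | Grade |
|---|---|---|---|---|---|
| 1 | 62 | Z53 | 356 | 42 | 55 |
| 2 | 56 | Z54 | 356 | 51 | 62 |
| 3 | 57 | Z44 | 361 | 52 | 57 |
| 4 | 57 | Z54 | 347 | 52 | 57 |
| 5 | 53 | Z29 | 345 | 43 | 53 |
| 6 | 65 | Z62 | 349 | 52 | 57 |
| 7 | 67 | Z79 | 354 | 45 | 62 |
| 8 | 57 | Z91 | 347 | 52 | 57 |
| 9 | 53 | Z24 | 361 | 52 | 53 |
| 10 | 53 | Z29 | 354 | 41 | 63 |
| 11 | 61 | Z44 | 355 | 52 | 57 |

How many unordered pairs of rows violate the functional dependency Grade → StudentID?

2

Grade=62: violating pairs (2,7) — 1 pair.
Grade=57: all 5 rows agree on StudentID — 0 pairs.
Grade=53: violating pairs (5,9) — 1 pair.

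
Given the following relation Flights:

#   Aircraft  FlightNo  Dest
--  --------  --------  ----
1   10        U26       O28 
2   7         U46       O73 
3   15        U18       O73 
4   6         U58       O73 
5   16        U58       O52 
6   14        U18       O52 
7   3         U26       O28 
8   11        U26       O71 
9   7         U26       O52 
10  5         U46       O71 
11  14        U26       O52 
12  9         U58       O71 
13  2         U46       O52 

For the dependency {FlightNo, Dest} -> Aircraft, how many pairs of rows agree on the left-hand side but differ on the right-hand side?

(FlightNo=U26, Dest=O28): violating pairs (1,7) — 1 pair.
(FlightNo=U26, Dest=O52): violating pairs (9,11) — 1 pair.

2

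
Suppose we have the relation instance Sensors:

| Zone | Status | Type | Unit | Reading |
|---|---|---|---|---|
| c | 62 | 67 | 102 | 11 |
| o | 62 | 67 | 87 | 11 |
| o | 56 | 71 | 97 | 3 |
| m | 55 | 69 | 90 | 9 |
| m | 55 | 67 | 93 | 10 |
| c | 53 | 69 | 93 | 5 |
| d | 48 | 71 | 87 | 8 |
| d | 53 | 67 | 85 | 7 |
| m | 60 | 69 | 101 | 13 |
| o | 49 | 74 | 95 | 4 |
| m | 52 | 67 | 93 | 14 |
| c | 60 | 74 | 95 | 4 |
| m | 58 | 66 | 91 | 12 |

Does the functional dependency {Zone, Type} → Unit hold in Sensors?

No

(Zone=c, Type=67): 1 row → Unit = 102 ✓
(Zone=o, Type=67): 1 row → Unit = 87 ✓
(Zone=o, Type=71): 1 row → Unit = 97 ✓
(Zone=m, Type=69): 2 rows → Unit takes values {90, 101} — violation
(Zone=m, Type=67): 2 rows → Unit = 93, 93 ✓
(Zone=c, Type=69): 1 row → Unit = 93 ✓
(Zone=d, Type=71): 1 row → Unit = 87 ✓
(Zone=d, Type=67): 1 row → Unit = 85 ✓
(Zone=o, Type=74): 1 row → Unit = 95 ✓
(Zone=c, Type=74): 1 row → Unit = 95 ✓
(Zone=m, Type=66): 1 row → Unit = 91 ✓
Two rows agree on {Zone, Type} but differ on Unit, so {Zone, Type} → Unit does not hold.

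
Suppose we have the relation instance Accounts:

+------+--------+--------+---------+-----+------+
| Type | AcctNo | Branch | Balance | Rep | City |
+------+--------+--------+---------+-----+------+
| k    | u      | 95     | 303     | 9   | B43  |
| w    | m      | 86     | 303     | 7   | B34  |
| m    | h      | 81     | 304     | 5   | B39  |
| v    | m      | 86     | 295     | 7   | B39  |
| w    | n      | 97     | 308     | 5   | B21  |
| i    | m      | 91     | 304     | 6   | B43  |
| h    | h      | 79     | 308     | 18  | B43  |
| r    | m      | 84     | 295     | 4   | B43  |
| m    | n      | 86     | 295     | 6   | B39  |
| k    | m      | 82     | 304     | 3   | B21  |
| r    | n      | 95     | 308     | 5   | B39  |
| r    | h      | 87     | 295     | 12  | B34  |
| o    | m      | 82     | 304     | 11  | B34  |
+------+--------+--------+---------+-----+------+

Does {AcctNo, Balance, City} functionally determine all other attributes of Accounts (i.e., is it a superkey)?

All 13 rows have distinct {AcctNo, Balance, City} values, so {AcctNo, Balance, City} → (all attributes) holds and {AcctNo, Balance, City} is a superkey.

Yes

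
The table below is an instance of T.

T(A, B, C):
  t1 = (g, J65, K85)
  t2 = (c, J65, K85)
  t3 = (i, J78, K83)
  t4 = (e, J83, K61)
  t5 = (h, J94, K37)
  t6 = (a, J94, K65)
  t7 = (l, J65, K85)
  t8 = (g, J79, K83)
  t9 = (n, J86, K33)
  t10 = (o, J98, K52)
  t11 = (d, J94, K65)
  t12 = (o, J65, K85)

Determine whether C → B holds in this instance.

No

C=K85: rows 1, 2, 7, 12 → B = J65, J65, J65, J65 ✓
C=K83: rows 3, 8 → B takes values {J78, J79} — violation
C=K61: row 4 → B = J83 ✓
C=K37: row 5 → B = J94 ✓
C=K65: rows 6, 11 → B = J94, J94 ✓
C=K33: row 9 → B = J86 ✓
C=K52: row 10 → B = J98 ✓
Two rows agree on C but differ on B, so C → B does not hold.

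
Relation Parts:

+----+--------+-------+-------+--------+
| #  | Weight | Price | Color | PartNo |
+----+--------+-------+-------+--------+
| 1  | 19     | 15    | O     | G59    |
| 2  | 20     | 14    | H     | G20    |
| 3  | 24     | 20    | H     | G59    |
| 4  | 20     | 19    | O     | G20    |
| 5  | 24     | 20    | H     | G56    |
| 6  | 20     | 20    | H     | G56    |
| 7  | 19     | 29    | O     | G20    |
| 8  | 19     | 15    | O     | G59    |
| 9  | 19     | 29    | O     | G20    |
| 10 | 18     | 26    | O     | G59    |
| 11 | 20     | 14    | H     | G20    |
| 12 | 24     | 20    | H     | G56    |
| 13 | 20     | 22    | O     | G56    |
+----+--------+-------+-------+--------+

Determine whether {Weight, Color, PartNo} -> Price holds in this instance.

(Weight=19, Color=O, PartNo=G59): rows 1, 8 → Price = 15, 15 ✓
(Weight=20, Color=H, PartNo=G20): rows 2, 11 → Price = 14, 14 ✓
(Weight=24, Color=H, PartNo=G59): row 3 → Price = 20 ✓
(Weight=20, Color=O, PartNo=G20): row 4 → Price = 19 ✓
(Weight=24, Color=H, PartNo=G56): rows 5, 12 → Price = 20, 20 ✓
(Weight=20, Color=H, PartNo=G56): row 6 → Price = 20 ✓
(Weight=19, Color=O, PartNo=G20): rows 7, 9 → Price = 29, 29 ✓
(Weight=18, Color=O, PartNo=G59): row 10 → Price = 26 ✓
(Weight=20, Color=O, PartNo=G56): row 13 → Price = 22 ✓
Every {Weight, Color, PartNo} value is associated with a single Price value, so {Weight, Color, PartNo} -> Price holds.

Yes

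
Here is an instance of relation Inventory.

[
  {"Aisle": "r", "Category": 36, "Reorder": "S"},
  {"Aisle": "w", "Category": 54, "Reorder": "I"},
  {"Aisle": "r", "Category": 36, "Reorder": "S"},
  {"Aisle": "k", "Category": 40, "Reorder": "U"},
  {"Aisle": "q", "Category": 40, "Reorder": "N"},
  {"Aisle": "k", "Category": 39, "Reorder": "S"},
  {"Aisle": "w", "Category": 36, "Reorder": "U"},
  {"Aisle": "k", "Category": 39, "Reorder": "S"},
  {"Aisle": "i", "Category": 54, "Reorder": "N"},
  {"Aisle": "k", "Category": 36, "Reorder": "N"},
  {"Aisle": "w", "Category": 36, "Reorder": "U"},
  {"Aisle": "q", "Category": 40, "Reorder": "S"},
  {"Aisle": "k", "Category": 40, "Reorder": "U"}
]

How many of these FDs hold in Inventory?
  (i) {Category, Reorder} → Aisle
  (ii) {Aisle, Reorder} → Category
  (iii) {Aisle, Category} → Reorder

2

(i) {Category, Reorder} → Aisle: every LHS value maps to a single RHS value — holds.
(ii) {Aisle, Reorder} → Category: every LHS value maps to a single RHS value — holds.
(iii) {Aisle, Category} → Reorder: (Aisle=q, Category=40): 2 rows → Reorder takes values {N, S} — violation — fails.
2 of the 3 dependencies hold.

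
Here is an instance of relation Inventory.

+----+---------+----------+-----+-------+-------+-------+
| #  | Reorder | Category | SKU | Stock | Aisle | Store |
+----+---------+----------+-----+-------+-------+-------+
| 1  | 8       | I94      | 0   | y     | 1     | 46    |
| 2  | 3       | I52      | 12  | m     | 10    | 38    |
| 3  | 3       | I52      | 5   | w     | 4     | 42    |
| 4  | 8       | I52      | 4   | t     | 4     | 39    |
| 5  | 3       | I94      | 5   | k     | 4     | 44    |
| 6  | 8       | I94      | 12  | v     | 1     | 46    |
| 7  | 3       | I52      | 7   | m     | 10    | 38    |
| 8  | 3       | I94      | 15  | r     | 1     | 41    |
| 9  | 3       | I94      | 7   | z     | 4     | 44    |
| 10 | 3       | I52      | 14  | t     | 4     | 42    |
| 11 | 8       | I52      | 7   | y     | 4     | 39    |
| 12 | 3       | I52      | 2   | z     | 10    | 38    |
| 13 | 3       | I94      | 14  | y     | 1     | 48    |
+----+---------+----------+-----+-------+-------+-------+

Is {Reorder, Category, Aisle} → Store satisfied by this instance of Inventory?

No

(Reorder=8, Category=I94, Aisle=1): rows 1, 6 → Store = 46, 46 ✓
(Reorder=3, Category=I52, Aisle=10): rows 2, 7, 12 → Store = 38, 38, 38 ✓
(Reorder=3, Category=I52, Aisle=4): rows 3, 10 → Store = 42, 42 ✓
(Reorder=8, Category=I52, Aisle=4): rows 4, 11 → Store = 39, 39 ✓
(Reorder=3, Category=I94, Aisle=4): rows 5, 9 → Store = 44, 44 ✓
(Reorder=3, Category=I94, Aisle=1): rows 8, 13 → Store takes values {41, 48} — violation
Two rows agree on {Reorder, Category, Aisle} but differ on Store, so {Reorder, Category, Aisle} → Store does not hold.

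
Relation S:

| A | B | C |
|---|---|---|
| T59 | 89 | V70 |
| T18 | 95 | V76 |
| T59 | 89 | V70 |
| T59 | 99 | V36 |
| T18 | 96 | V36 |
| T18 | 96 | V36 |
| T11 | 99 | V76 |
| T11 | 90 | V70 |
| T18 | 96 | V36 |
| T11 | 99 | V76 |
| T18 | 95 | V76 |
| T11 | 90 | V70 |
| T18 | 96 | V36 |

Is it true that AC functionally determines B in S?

Yes

(A=T59, C=V70): 2 rows → B = 89, 89 ✓
(A=T18, C=V76): 2 rows → B = 95, 95 ✓
(A=T59, C=V36): 1 row → B = 99 ✓
(A=T18, C=V36): 4 rows → B = 96, 96, 96, 96 ✓
(A=T11, C=V76): 2 rows → B = 99, 99 ✓
(A=T11, C=V70): 2 rows → B = 90, 90 ✓
Every AC value is associated with a single B value, so AC -> B holds.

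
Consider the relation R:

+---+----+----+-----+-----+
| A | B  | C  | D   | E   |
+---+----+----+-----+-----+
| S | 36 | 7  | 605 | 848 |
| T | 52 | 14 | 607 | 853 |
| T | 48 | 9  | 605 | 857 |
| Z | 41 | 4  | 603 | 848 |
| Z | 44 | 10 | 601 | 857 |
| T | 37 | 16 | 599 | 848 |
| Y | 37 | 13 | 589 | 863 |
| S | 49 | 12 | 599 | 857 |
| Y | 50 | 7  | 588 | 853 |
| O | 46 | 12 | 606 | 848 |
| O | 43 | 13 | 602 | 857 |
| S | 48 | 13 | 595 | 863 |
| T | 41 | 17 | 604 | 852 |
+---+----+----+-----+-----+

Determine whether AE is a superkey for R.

All 13 rows have distinct AE values, so AE → (all attributes) holds and AE is a superkey.

Yes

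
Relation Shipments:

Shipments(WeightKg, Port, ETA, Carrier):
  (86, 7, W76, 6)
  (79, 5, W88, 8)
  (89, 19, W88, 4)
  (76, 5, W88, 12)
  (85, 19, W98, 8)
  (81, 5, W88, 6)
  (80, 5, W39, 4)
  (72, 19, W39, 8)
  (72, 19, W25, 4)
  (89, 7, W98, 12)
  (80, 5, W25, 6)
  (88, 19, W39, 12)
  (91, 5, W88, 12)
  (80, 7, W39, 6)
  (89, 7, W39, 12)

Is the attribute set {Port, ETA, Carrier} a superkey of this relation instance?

No

Two distinct rows share (Port=5, ETA=W88, Carrier=12), so {Port, ETA, Carrier} does not determine every attribute — not a superkey.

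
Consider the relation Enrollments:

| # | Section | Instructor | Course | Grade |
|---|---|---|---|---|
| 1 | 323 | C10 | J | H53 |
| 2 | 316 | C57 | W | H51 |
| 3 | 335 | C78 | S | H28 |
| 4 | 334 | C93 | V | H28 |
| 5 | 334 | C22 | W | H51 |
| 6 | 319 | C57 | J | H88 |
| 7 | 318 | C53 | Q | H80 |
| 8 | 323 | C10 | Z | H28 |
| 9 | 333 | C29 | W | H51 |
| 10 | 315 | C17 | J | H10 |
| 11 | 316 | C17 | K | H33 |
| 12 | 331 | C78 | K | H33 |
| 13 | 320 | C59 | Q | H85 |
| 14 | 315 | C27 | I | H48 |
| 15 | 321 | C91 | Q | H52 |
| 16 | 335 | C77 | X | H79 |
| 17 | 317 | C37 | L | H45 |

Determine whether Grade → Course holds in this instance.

Grade=H53: row 1 → Course = J ✓
Grade=H51: rows 2, 5, 9 → Course = W, W, W ✓
Grade=H28: rows 3, 4, 8 → Course takes values {S, V, Z} — violation
Grade=H88: row 6 → Course = J ✓
Grade=H80: row 7 → Course = Q ✓
Grade=H10: row 10 → Course = J ✓
Grade=H33: rows 11, 12 → Course = K, K ✓
Grade=H85: row 13 → Course = Q ✓
Grade=H48: row 14 → Course = I ✓
Grade=H52: row 15 → Course = Q ✓
Grade=H79: row 16 → Course = X ✓
Grade=H45: row 17 → Course = L ✓
Two rows agree on Grade but differ on Course, so Grade → Course does not hold.

No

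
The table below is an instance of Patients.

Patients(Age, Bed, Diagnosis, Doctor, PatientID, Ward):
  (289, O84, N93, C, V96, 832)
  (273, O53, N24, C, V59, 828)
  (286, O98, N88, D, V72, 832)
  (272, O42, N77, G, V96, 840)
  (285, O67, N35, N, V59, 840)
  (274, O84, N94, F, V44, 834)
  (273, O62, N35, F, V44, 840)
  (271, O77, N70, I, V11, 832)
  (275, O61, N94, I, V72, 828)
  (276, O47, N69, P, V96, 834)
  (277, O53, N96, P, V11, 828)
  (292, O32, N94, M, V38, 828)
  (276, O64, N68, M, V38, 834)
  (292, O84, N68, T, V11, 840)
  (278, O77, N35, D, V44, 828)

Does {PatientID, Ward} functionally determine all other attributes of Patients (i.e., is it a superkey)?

Yes

All 15 rows have distinct {PatientID, Ward} values, so {PatientID, Ward} → (all attributes) holds and {PatientID, Ward} is a superkey.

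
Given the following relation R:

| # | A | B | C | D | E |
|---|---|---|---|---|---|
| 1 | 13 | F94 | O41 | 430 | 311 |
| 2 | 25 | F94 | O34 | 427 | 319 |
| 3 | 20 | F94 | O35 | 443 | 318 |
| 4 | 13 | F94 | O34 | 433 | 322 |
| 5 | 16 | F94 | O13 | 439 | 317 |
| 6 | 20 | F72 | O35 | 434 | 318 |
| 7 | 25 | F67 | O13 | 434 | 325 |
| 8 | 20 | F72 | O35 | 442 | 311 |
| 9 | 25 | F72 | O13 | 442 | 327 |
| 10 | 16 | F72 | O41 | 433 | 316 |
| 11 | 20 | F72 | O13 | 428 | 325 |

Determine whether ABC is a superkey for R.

Rows 6 and 8 have the same ABC value (A=20, B=F72, C=O35) but are distinct tuples, so ABC does not determine every attribute — not a superkey.

No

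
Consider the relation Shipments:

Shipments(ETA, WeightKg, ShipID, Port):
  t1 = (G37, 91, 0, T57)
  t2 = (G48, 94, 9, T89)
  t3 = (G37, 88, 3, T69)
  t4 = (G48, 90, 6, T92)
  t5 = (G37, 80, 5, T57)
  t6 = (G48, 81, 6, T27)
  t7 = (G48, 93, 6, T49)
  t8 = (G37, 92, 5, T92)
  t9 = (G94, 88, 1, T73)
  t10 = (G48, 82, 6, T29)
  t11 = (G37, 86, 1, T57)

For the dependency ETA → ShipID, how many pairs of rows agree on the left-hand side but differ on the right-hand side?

13

ETA=G37: violating pairs (1,3), (1,5), (1,8), (1,11), (3,5), (3,8), (3,11), (5,11), (8,11) — 9 pairs.
ETA=G48: violating pairs (2,4), (2,6), (2,7), (2,10) — 4 pairs.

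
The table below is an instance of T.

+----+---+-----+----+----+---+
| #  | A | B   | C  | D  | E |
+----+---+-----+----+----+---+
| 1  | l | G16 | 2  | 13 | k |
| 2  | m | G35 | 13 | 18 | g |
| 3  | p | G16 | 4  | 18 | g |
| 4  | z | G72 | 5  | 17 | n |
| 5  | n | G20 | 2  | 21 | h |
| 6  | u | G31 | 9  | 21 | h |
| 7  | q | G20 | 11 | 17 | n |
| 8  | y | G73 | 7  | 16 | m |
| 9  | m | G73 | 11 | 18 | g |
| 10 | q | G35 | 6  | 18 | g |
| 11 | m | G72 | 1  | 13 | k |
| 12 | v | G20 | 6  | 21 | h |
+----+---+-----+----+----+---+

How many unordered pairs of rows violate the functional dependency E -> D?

0

E=k: all 2 rows agree on D — 0 pairs.
E=g: all 4 rows agree on D — 0 pairs.
E=n: all 2 rows agree on D — 0 pairs.
E=h: all 3 rows agree on D — 0 pairs.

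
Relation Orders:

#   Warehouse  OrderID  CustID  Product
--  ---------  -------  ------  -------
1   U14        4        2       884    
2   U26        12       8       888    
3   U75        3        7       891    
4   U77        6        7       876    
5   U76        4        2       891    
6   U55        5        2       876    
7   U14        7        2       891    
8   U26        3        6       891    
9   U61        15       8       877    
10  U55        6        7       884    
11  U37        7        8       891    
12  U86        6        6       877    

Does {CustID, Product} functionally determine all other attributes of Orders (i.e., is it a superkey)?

Rows 5 and 7 have the same {CustID, Product} value (CustID=2, Product=891) but are distinct tuples, so {CustID, Product} does not determine every attribute — not a superkey.

No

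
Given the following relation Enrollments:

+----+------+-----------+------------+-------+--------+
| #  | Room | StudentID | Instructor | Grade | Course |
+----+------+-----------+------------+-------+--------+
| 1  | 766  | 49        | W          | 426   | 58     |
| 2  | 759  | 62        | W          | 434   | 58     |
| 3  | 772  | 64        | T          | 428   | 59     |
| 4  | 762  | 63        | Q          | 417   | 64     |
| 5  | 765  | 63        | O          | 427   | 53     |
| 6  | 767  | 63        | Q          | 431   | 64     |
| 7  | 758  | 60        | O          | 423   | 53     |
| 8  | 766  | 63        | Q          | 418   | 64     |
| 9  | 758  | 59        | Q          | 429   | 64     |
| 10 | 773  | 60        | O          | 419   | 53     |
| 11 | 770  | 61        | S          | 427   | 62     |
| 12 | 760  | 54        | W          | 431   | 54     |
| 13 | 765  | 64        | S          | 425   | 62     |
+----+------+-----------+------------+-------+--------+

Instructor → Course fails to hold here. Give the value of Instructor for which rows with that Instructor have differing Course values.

Instructor=W: rows 1, 2, 12 → Course takes values {58, 54} — violation
Instructor=T: row 3 → Course = 59 ✓
Instructor=Q: rows 4, 6, 8, 9 → Course = 64, 64, 64, 64 ✓
Instructor=O: rows 5, 7, 10 → Course = 53, 53, 53 ✓
Instructor=S: rows 11, 13 → Course = 62, 62 ✓
The only Instructor value with inconsistent Course is Instructor=W.

W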